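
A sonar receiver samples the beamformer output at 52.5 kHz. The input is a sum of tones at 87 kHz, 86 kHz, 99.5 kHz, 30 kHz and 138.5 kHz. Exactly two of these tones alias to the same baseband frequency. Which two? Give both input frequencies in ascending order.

86 kHz, 138.5 kHz

fs/2 = 26.25 kHz.
87 kHz mod fs = 34.5 kHz.
34.5 kHz > fs/2 = 26.25 kHz, folds to fs − 34.5 kHz = 18 kHz.
86 kHz mod fs = 33.5 kHz.
33.5 kHz > fs/2 = 26.25 kHz, folds to fs − 33.5 kHz = 19 kHz.
99.5 kHz mod fs = 47 kHz.
47 kHz > fs/2 = 26.25 kHz, folds to fs − 47 kHz = 5.5 kHz.
30 kHz > fs/2 = 26.25 kHz, folds to fs − 30 kHz = 22.5 kHz.
138.5 kHz mod fs = 33.5 kHz.
33.5 kHz > fs/2 = 26.25 kHz, folds to fs − 33.5 kHz = 19 kHz.
86 kHz and 138.5 kHz both map to 19 kHz.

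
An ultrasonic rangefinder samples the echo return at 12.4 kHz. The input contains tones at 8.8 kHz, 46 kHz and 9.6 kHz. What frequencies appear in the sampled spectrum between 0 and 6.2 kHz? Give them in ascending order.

2.8 kHz, 3.6 kHz

fs/2 = 6.2 kHz.
8.8 kHz > fs/2 = 6.2 kHz, folds to fs − 8.8 kHz = 3.6 kHz.
46 kHz mod fs = 8.8 kHz.
8.8 kHz > fs/2 = 6.2 kHz, folds to fs − 8.8 kHz = 3.6 kHz.
9.6 kHz > fs/2 = 6.2 kHz, folds to fs − 9.6 kHz = 2.8 kHz.
Distinct values: {2.8 kHz, 3.6 kHz}.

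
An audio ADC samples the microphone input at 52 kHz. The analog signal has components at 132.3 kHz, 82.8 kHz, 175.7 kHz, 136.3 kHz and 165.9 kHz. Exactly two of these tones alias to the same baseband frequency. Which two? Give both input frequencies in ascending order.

fs/2 = 26 kHz.
132.3 kHz mod fs = 28.3 kHz.
28.3 kHz > fs/2 = 26 kHz, folds to fs − 28.3 kHz = 23.7 kHz.
82.8 kHz mod fs = 30.8 kHz.
30.8 kHz > fs/2 = 26 kHz, folds to fs − 30.8 kHz = 21.2 kHz.
175.7 kHz mod fs = 19.7 kHz.
19.7 kHz ≤ fs/2 = 26 kHz, appears at 19.7 kHz.
136.3 kHz mod fs = 32.3 kHz.
32.3 kHz > fs/2 = 26 kHz, folds to fs − 32.3 kHz = 19.7 kHz.
165.9 kHz mod fs = 9.9 kHz.
9.9 kHz ≤ fs/2 = 26 kHz, appears at 9.9 kHz.
136.3 kHz and 175.7 kHz both map to 19.7 kHz.

136.3 kHz, 175.7 kHz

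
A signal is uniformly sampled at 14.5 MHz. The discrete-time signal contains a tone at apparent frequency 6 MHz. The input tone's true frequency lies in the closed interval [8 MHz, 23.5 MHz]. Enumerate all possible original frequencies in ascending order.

Frequencies that alias to 6 MHz are k·fs ± 6 MHz for integer k ≥ 0.
k=0: 6 MHz.
k=1: 8.5 MHz, 20.5 MHz.
k=2: 23 MHz, 35 MHz.
k=3: 37.5 MHz, 49.5 MHz.
Within [8 MHz, 23.5 MHz]: 8.5 MHz, 20.5 MHz, 23 MHz.

8.5 MHz, 20.5 MHz, 23 MHz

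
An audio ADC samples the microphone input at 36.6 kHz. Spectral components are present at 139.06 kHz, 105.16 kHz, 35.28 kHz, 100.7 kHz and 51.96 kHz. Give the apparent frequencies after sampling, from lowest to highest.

fs/2 = 18.3 kHz.
139.06 kHz mod fs = 29.26 kHz.
29.26 kHz > fs/2 = 18.3 kHz, folds to fs − 29.26 kHz = 7.34 kHz.
105.16 kHz mod fs = 31.96 kHz.
31.96 kHz > fs/2 = 18.3 kHz, folds to fs − 31.96 kHz = 4.64 kHz.
35.28 kHz > fs/2 = 18.3 kHz, folds to fs − 35.28 kHz = 1.32 kHz.
100.7 kHz mod fs = 27.5 kHz.
27.5 kHz > fs/2 = 18.3 kHz, folds to fs − 27.5 kHz = 9.1 kHz.
51.96 kHz mod fs = 15.36 kHz.
15.36 kHz ≤ fs/2 = 18.3 kHz, appears at 15.36 kHz.
Distinct values: {1.32 kHz, 4.64 kHz, 7.34 kHz, 9.1 kHz, 15.36 kHz}.

1.32 kHz, 4.64 kHz, 7.34 kHz, 9.1 kHz, 15.36 kHz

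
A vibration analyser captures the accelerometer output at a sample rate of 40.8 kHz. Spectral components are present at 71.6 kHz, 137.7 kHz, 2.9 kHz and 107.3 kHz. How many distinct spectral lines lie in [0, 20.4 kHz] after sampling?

4

fs/2 = 20.4 kHz.
71.6 kHz mod fs = 30.8 kHz.
30.8 kHz > fs/2 = 20.4 kHz, folds to fs − 30.8 kHz = 10 kHz.
137.7 kHz mod fs = 15.3 kHz.
15.3 kHz ≤ fs/2 = 20.4 kHz, appears at 15.3 kHz.
2.9 kHz ≤ fs/2 = 20.4 kHz, passes unchanged.
107.3 kHz mod fs = 25.7 kHz.
25.7 kHz > fs/2 = 20.4 kHz, folds to fs − 25.7 kHz = 15.1 kHz.
Distinct values: {2.9 kHz, 10 kHz, 15.1 kHz, 15.3 kHz} → 4.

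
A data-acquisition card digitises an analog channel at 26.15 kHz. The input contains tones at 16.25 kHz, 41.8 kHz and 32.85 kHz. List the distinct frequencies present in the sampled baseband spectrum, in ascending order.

6.7 kHz, 9.9 kHz, 10.5 kHz

fs/2 = 13.075 kHz.
16.25 kHz > fs/2 = 13.075 kHz, folds to fs − 16.25 kHz = 9.9 kHz.
41.8 kHz mod fs = 15.65 kHz.
15.65 kHz > fs/2 = 13.075 kHz, folds to fs − 15.65 kHz = 10.5 kHz.
32.85 kHz mod fs = 6.7 kHz.
6.7 kHz ≤ fs/2 = 13.075 kHz, appears at 6.7 kHz.
Distinct values: {6.7 kHz, 9.9 kHz, 10.5 kHz}.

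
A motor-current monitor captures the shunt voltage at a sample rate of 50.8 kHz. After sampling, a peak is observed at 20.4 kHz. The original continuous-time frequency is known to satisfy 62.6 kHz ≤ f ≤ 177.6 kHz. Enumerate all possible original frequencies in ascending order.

Frequencies that alias to 20.4 kHz are k·fs ± 20.4 kHz for integer k ≥ 0.
k=0: 20.4 kHz.
k=1: 30.4 kHz, 71.2 kHz.
k=2: 81.2 kHz, 122 kHz.
k=3: 132 kHz, 172.8 kHz.
k=4: 182.8 kHz, 223.6 kHz.
Within [62.6 kHz, 177.6 kHz]: 71.2 kHz, 81.2 kHz, 122 kHz, 132 kHz, 172.8 kHz.

71.2 kHz, 81.2 kHz, 122 kHz, 132 kHz, 172.8 kHz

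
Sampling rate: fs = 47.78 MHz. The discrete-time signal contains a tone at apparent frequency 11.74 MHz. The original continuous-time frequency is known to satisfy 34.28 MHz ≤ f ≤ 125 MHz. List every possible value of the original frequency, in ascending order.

Frequencies that alias to 11.74 MHz are k·fs ± 11.74 MHz for integer k ≥ 0.
k=0: 11.74 MHz.
k=1: 36.04 MHz, 59.52 MHz.
k=2: 83.82 MHz, 107.3 MHz.
k=3: 131.6 MHz, 155.08 MHz.
Within [34.28 MHz, 125 MHz]: 36.04 MHz, 59.52 MHz, 83.82 MHz, 107.3 MHz.

36.04 MHz, 59.52 MHz, 83.82 MHz, 107.3 MHz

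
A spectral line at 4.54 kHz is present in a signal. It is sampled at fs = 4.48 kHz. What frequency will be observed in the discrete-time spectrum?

4.54 kHz mod fs = 0.06 kHz.
0.06 kHz ≤ fs/2 = 2.24 kHz, appears at 0.06 kHz.

0.06 kHz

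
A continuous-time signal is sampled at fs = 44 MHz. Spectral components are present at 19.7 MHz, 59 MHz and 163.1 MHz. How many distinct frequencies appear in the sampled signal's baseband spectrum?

3

fs/2 = 22 MHz.
19.7 MHz ≤ fs/2 = 22 MHz, passes unchanged.
59 MHz mod fs = 15 MHz.
15 MHz ≤ fs/2 = 22 MHz, appears at 15 MHz.
163.1 MHz mod fs = 31.1 MHz.
31.1 MHz > fs/2 = 22 MHz, folds to fs − 31.1 MHz = 12.9 MHz.
Distinct values: {12.9 MHz, 15 MHz, 19.7 MHz} → 3.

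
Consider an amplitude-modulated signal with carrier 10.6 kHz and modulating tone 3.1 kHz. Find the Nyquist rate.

AM sidebands sit at fc ± fm = 7.5 kHz and 13.7 kHz.
Highest-frequency component: 13.7 kHz.
Nyquist rate = 2 × 13.7 kHz = 27.4 kHz.

27.4 kHz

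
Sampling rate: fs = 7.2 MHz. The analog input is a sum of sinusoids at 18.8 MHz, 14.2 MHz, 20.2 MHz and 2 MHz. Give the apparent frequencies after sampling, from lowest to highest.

fs/2 = 3.6 MHz.
18.8 MHz mod fs = 4.4 MHz.
4.4 MHz > fs/2 = 3.6 MHz, folds to fs − 4.4 MHz = 2.8 MHz.
14.2 MHz mod fs = 7 MHz.
7 MHz > fs/2 = 3.6 MHz, folds to fs − 7 MHz = 0.2 MHz.
20.2 MHz mod fs = 5.8 MHz.
5.8 MHz > fs/2 = 3.6 MHz, folds to fs − 5.8 MHz = 1.4 MHz.
2 MHz ≤ fs/2 = 3.6 MHz, passes unchanged.
Distinct values: {0.2 MHz, 1.4 MHz, 2 MHz, 2.8 MHz}.

0.2 MHz, 1.4 MHz, 2 MHz, 2.8 MHz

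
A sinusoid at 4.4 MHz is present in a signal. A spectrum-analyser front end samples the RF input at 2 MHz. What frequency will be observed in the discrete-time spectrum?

0.4 MHz

4.4 MHz mod fs = 0.4 MHz.
0.4 MHz ≤ fs/2 = 1 MHz, appears at 0.4 MHz.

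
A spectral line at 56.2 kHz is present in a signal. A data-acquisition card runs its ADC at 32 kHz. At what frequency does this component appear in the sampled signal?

56.2 kHz mod fs = 24.2 kHz.
24.2 kHz > fs/2 = 16 kHz, folds to fs − 24.2 kHz = 7.8 kHz.

7.8 kHz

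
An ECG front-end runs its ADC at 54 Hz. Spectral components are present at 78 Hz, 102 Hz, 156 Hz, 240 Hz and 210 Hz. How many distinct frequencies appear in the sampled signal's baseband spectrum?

2

fs/2 = 27 Hz.
78 Hz mod fs = 24 Hz.
24 Hz ≤ fs/2 = 27 Hz, appears at 24 Hz.
102 Hz mod fs = 48 Hz.
48 Hz > fs/2 = 27 Hz, folds to fs − 48 Hz = 6 Hz.
156 Hz mod fs = 48 Hz.
48 Hz > fs/2 = 27 Hz, folds to fs − 48 Hz = 6 Hz.
240 Hz mod fs = 24 Hz.
24 Hz ≤ fs/2 = 27 Hz, appears at 24 Hz.
210 Hz mod fs = 48 Hz.
48 Hz > fs/2 = 27 Hz, folds to fs − 48 Hz = 6 Hz.
Distinct values: {6 Hz, 24 Hz} → 2.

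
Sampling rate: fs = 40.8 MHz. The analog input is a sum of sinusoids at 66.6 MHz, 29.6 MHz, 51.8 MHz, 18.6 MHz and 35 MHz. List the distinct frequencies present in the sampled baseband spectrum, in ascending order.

fs/2 = 20.4 MHz.
66.6 MHz mod fs = 25.8 MHz.
25.8 MHz > fs/2 = 20.4 MHz, folds to fs − 25.8 MHz = 15 MHz.
29.6 MHz > fs/2 = 20.4 MHz, folds to fs − 29.6 MHz = 11.2 MHz.
51.8 MHz mod fs = 11 MHz.
11 MHz ≤ fs/2 = 20.4 MHz, appears at 11 MHz.
18.6 MHz ≤ fs/2 = 20.4 MHz, passes unchanged.
35 MHz > fs/2 = 20.4 MHz, folds to fs − 35 MHz = 5.8 MHz.
Distinct values: {5.8 MHz, 11 MHz, 11.2 MHz, 15 MHz, 18.6 MHz}.

5.8 MHz, 11 MHz, 11.2 MHz, 15 MHz, 18.6 MHz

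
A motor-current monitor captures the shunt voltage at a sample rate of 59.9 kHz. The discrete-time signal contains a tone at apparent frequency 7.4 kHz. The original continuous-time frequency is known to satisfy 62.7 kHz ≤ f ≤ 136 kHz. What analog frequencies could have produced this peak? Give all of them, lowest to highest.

Frequencies that alias to 7.4 kHz are k·fs ± 7.4 kHz for integer k ≥ 0.
k=0: 7.4 kHz.
k=1: 52.5 kHz, 67.3 kHz.
k=2: 112.4 kHz, 127.2 kHz.
k=3: 172.3 kHz, 187.1 kHz.
Within [62.7 kHz, 136 kHz]: 67.3 kHz, 112.4 kHz, 127.2 kHz.

67.3 kHz, 112.4 kHz, 127.2 kHz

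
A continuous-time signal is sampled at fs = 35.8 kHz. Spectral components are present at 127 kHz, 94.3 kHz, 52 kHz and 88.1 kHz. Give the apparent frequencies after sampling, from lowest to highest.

fs/2 = 17.9 kHz.
127 kHz mod fs = 19.6 kHz.
19.6 kHz > fs/2 = 17.9 kHz, folds to fs − 19.6 kHz = 16.2 kHz.
94.3 kHz mod fs = 22.7 kHz.
22.7 kHz > fs/2 = 17.9 kHz, folds to fs − 22.7 kHz = 13.1 kHz.
52 kHz mod fs = 16.2 kHz.
16.2 kHz ≤ fs/2 = 17.9 kHz, appears at 16.2 kHz.
88.1 kHz mod fs = 16.5 kHz.
16.5 kHz ≤ fs/2 = 17.9 kHz, appears at 16.5 kHz.
Distinct values: {13.1 kHz, 16.2 kHz, 16.5 kHz}.

13.1 kHz, 16.2 kHz, 16.5 kHz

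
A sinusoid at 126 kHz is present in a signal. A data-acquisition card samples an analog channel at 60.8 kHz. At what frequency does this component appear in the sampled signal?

4.4 kHz

126 kHz mod fs = 4.4 kHz.
4.4 kHz ≤ fs/2 = 30.4 kHz, appears at 4.4 kHz.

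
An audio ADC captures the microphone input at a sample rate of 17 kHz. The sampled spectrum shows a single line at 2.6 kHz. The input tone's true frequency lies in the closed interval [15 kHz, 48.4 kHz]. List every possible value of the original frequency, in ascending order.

19.6 kHz, 31.4 kHz, 36.6 kHz, 48.4 kHz

Frequencies that alias to 2.6 kHz are k·fs ± 2.6 kHz for integer k ≥ 0.
k=0: 2.6 kHz.
k=1: 14.4 kHz, 19.6 kHz.
k=2: 31.4 kHz, 36.6 kHz.
k=3: 48.4 kHz, 53.6 kHz.
k=4: 65.4 kHz, 70.6 kHz.
Within [15 kHz, 48.4 kHz]: 19.6 kHz, 31.4 kHz, 36.6 kHz, 48.4 kHz.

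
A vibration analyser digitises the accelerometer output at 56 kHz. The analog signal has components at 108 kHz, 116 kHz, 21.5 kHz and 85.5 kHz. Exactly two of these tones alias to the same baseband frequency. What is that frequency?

4 kHz

fs/2 = 28 kHz.
108 kHz mod fs = 52 kHz.
52 kHz > fs/2 = 28 kHz, folds to fs − 52 kHz = 4 kHz.
116 kHz mod fs = 4 kHz.
4 kHz ≤ fs/2 = 28 kHz, appears at 4 kHz.
21.5 kHz ≤ fs/2 = 28 kHz, passes unchanged.
85.5 kHz mod fs = 29.5 kHz.
29.5 kHz > fs/2 = 28 kHz, folds to fs − 29.5 kHz = 26.5 kHz.
108 kHz and 116 kHz both map to 4 kHz.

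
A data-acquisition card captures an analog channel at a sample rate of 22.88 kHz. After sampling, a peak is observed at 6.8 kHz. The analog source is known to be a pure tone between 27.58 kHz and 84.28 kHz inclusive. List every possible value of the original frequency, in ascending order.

29.68 kHz, 38.96 kHz, 52.56 kHz, 61.84 kHz, 75.44 kHz

Frequencies that alias to 6.8 kHz are k·fs ± 6.8 kHz for integer k ≥ 0.
k=0: 6.8 kHz.
k=1: 16.08 kHz, 29.68 kHz.
k=2: 38.96 kHz, 52.56 kHz.
k=3: 61.84 kHz, 75.44 kHz.
k=4: 84.72 kHz, 98.32 kHz.
Within [27.58 kHz, 84.28 kHz]: 29.68 kHz, 38.96 kHz, 52.56 kHz, 61.84 kHz, 75.44 kHz.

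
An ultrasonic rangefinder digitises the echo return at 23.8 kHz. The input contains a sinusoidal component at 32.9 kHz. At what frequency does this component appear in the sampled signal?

9.1 kHz

32.9 kHz mod fs = 9.1 kHz.
9.1 kHz ≤ fs/2 = 11.9 kHz, appears at 9.1 kHz.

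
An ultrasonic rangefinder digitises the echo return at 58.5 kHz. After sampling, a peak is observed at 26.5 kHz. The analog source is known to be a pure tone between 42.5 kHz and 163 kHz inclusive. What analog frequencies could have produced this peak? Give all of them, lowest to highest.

85 kHz, 90.5 kHz, 143.5 kHz, 149 kHz

Frequencies that alias to 26.5 kHz are k·fs ± 26.5 kHz for integer k ≥ 0.
k=0: 26.5 kHz.
k=1: 32 kHz, 85 kHz.
k=2: 90.5 kHz, 143.5 kHz.
k=3: 149 kHz, 202 kHz.
k=4: 207.5 kHz, 260.5 kHz.
Within [42.5 kHz, 163 kHz]: 85 kHz, 90.5 kHz, 143.5 kHz, 149 kHz.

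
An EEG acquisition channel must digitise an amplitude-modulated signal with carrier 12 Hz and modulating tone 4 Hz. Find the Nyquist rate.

32 Hz

AM sidebands sit at fc ± fm = 8 Hz and 16 Hz.
Highest-frequency component: 16 Hz.
Nyquist rate = 2 × 16 Hz = 32 Hz.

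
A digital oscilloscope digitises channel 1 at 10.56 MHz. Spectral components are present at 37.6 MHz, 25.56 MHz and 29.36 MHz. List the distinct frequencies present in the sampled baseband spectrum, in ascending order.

fs/2 = 5.28 MHz.
37.6 MHz mod fs = 5.92 MHz.
5.92 MHz > fs/2 = 5.28 MHz, folds to fs − 5.92 MHz = 4.64 MHz.
25.56 MHz mod fs = 4.44 MHz.
4.44 MHz ≤ fs/2 = 5.28 MHz, appears at 4.44 MHz.
29.36 MHz mod fs = 8.24 MHz.
8.24 MHz > fs/2 = 5.28 MHz, folds to fs − 8.24 MHz = 2.32 MHz.
Distinct values: {2.32 MHz, 4.44 MHz, 4.64 MHz}.

2.32 MHz, 4.44 MHz, 4.64 MHz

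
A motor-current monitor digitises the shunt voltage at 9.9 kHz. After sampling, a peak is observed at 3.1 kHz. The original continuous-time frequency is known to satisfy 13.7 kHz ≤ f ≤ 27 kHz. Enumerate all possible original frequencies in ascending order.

16.7 kHz, 22.9 kHz, 26.6 kHz

Frequencies that alias to 3.1 kHz are k·fs ± 3.1 kHz for integer k ≥ 0.
k=0: 3.1 kHz.
k=1: 6.8 kHz, 13 kHz.
k=2: 16.7 kHz, 22.9 kHz.
k=3: 26.6 kHz, 32.8 kHz.
k=4: 36.5 kHz, 42.7 kHz.
Within [13.7 kHz, 27 kHz]: 16.7 kHz, 22.9 kHz, 26.6 kHz.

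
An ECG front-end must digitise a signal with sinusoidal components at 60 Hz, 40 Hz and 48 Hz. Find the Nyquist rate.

120 Hz

Highest-frequency component: 60 Hz.
Nyquist rate = 2 × 60 Hz = 120 Hz.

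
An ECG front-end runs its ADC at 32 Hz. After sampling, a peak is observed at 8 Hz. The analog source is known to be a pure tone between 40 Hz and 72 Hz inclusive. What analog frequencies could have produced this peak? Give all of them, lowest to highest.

Frequencies that alias to 8 Hz are k·fs ± 8 Hz for integer k ≥ 0.
k=0: 8 Hz.
k=1: 24 Hz, 40 Hz.
k=2: 56 Hz, 72 Hz.
k=3: 88 Hz, 104 Hz.
Within [40 Hz, 72 Hz]: 40 Hz, 56 Hz, 72 Hz.

40 Hz, 56 Hz, 72 Hz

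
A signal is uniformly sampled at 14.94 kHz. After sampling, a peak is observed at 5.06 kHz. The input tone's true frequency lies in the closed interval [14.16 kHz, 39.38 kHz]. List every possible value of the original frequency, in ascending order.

20 kHz, 24.82 kHz, 34.94 kHz

Frequencies that alias to 5.06 kHz are k·fs ± 5.06 kHz for integer k ≥ 0.
k=0: 5.06 kHz.
k=1: 9.88 kHz, 20 kHz.
k=2: 24.82 kHz, 34.94 kHz.
k=3: 39.76 kHz, 49.88 kHz.
Within [14.16 kHz, 39.38 kHz]: 20 kHz, 24.82 kHz, 34.94 kHz.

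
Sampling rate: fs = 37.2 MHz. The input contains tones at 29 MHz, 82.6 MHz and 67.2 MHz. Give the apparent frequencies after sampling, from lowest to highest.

7.2 MHz, 8.2 MHz

fs/2 = 18.6 MHz.
29 MHz > fs/2 = 18.6 MHz, folds to fs − 29 MHz = 8.2 MHz.
82.6 MHz mod fs = 8.2 MHz.
8.2 MHz ≤ fs/2 = 18.6 MHz, appears at 8.2 MHz.
67.2 MHz mod fs = 30 MHz.
30 MHz > fs/2 = 18.6 MHz, folds to fs − 30 MHz = 7.2 MHz.
Distinct values: {7.2 MHz, 8.2 MHz}.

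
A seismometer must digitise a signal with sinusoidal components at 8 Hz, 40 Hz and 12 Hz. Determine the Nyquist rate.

80 Hz

Highest-frequency component: 40 Hz.
Nyquist rate = 2 × 40 Hz = 80 Hz.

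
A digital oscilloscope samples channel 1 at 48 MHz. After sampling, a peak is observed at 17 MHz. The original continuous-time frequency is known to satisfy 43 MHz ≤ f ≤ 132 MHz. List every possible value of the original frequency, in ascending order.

65 MHz, 79 MHz, 113 MHz, 127 MHz

Frequencies that alias to 17 MHz are k·fs ± 17 MHz for integer k ≥ 0.
k=0: 17 MHz.
k=1: 31 MHz, 65 MHz.
k=2: 79 MHz, 113 MHz.
k=3: 127 MHz, 161 MHz.
k=4: 175 MHz, 209 MHz.
Within [43 MHz, 132 MHz]: 65 MHz, 79 MHz, 113 MHz, 127 MHz.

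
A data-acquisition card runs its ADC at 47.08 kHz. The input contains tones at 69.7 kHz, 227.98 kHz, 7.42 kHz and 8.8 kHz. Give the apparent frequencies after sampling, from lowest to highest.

fs/2 = 23.54 kHz.
69.7 kHz mod fs = 22.62 kHz.
22.62 kHz ≤ fs/2 = 23.54 kHz, appears at 22.62 kHz.
227.98 kHz mod fs = 39.66 kHz.
39.66 kHz > fs/2 = 23.54 kHz, folds to fs − 39.66 kHz = 7.42 kHz.
7.42 kHz ≤ fs/2 = 23.54 kHz, passes unchanged.
8.8 kHz ≤ fs/2 = 23.54 kHz, passes unchanged.
Distinct values: {7.42 kHz, 8.8 kHz, 22.62 kHz}.

7.42 kHz, 8.8 kHz, 22.62 kHz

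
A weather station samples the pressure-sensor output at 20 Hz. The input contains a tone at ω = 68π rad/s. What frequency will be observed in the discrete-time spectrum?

ω = 68π rad/s → f = ω/(2π) = 34 Hz.
34 Hz mod fs = 14 Hz.
14 Hz > fs/2 = 10 Hz, folds to fs − 14 Hz = 6 Hz.

6 Hz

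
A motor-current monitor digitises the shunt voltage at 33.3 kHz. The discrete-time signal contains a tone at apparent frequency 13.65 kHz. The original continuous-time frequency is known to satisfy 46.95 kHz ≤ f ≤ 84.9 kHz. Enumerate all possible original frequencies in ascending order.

Frequencies that alias to 13.65 kHz are k·fs ± 13.65 kHz for integer k ≥ 0.
k=0: 13.65 kHz.
k=1: 19.65 kHz, 46.95 kHz.
k=2: 52.95 kHz, 80.25 kHz.
k=3: 86.25 kHz, 113.55 kHz.
Within [46.95 kHz, 84.9 kHz]: 46.95 kHz, 52.95 kHz, 80.25 kHz.

46.95 kHz, 52.95 kHz, 80.25 kHz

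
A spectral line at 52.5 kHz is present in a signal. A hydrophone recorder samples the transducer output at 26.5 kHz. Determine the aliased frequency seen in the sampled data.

0.5 kHz

52.5 kHz mod fs = 26 kHz.
26 kHz > fs/2 = 13.25 kHz, folds to fs − 26 kHz = 0.5 kHz.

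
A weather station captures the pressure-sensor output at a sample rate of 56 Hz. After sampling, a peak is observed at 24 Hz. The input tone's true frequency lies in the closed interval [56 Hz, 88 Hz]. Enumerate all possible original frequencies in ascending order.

80 Hz, 88 Hz

Frequencies that alias to 24 Hz are k·fs ± 24 Hz for integer k ≥ 0.
k=0: 24 Hz.
k=1: 32 Hz, 80 Hz.
k=2: 88 Hz, 136 Hz.
k=3: 144 Hz, 192 Hz.
Within [56 Hz, 88 Hz]: 80 Hz, 88 Hz.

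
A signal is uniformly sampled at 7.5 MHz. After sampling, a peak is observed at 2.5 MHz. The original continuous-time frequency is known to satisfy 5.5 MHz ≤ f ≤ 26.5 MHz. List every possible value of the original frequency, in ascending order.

10 MHz, 12.5 MHz, 17.5 MHz, 20 MHz, 25 MHz

Frequencies that alias to 2.5 MHz are k·fs ± 2.5 MHz for integer k ≥ 0.
k=0: 2.5 MHz.
k=1: 5 MHz, 10 MHz.
k=2: 12.5 MHz, 17.5 MHz.
k=3: 20 MHz, 25 MHz.
k=4: 27.5 MHz, 32.5 MHz.
Within [5.5 MHz, 26.5 MHz]: 10 MHz, 12.5 MHz, 17.5 MHz, 20 MHz, 25 MHz.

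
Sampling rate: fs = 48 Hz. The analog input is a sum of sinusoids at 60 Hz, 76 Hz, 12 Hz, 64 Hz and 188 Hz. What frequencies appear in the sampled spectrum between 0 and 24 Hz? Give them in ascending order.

fs/2 = 24 Hz.
60 Hz mod fs = 12 Hz.
12 Hz ≤ fs/2 = 24 Hz, appears at 12 Hz.
76 Hz mod fs = 28 Hz.
28 Hz > fs/2 = 24 Hz, folds to fs − 28 Hz = 20 Hz.
12 Hz ≤ fs/2 = 24 Hz, passes unchanged.
64 Hz mod fs = 16 Hz.
16 Hz ≤ fs/2 = 24 Hz, appears at 16 Hz.
188 Hz mod fs = 44 Hz.
44 Hz > fs/2 = 24 Hz, folds to fs − 44 Hz = 4 Hz.
Distinct values: {4 Hz, 12 Hz, 16 Hz, 20 Hz}.

4 Hz, 12 Hz, 16 Hz, 20 Hz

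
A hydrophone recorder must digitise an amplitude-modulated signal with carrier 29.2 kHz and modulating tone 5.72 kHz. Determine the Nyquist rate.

AM sidebands sit at fc ± fm = 23.48 kHz and 34.92 kHz.
Highest-frequency component: 34.92 kHz.
Nyquist rate = 2 × 34.92 kHz = 69.84 kHz.

69.84 kHz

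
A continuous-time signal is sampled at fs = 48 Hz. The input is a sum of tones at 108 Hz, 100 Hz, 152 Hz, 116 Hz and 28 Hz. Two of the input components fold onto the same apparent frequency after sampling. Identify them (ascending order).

28 Hz, 116 Hz

fs/2 = 24 Hz.
108 Hz mod fs = 12 Hz.
12 Hz ≤ fs/2 = 24 Hz, appears at 12 Hz.
100 Hz mod fs = 4 Hz.
4 Hz ≤ fs/2 = 24 Hz, appears at 4 Hz.
152 Hz mod fs = 8 Hz.
8 Hz ≤ fs/2 = 24 Hz, appears at 8 Hz.
116 Hz mod fs = 20 Hz.
20 Hz ≤ fs/2 = 24 Hz, appears at 20 Hz.
28 Hz > fs/2 = 24 Hz, folds to fs − 28 Hz = 20 Hz.
28 Hz and 116 Hz both map to 20 Hz.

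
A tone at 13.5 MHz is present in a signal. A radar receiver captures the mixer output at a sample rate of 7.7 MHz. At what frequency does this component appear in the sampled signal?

13.5 MHz mod fs = 5.8 MHz.
5.8 MHz > fs/2 = 3.85 MHz, folds to fs − 5.8 MHz = 1.9 MHz.

1.9 MHz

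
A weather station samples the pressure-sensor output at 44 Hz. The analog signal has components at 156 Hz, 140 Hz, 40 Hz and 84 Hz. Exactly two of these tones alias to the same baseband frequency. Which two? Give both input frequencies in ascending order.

40 Hz, 84 Hz

fs/2 = 22 Hz.
156 Hz mod fs = 24 Hz.
24 Hz > fs/2 = 22 Hz, folds to fs − 24 Hz = 20 Hz.
140 Hz mod fs = 8 Hz.
8 Hz ≤ fs/2 = 22 Hz, appears at 8 Hz.
40 Hz > fs/2 = 22 Hz, folds to fs − 40 Hz = 4 Hz.
84 Hz mod fs = 40 Hz.
40 Hz > fs/2 = 22 Hz, folds to fs − 40 Hz = 4 Hz.
40 Hz and 84 Hz both map to 4 Hz.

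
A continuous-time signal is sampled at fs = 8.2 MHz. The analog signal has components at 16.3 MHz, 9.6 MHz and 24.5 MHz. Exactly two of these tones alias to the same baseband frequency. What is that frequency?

0.1 MHz

fs/2 = 4.1 MHz.
16.3 MHz mod fs = 8.1 MHz.
8.1 MHz > fs/2 = 4.1 MHz, folds to fs − 8.1 MHz = 0.1 MHz.
9.6 MHz mod fs = 1.4 MHz.
1.4 MHz ≤ fs/2 = 4.1 MHz, appears at 1.4 MHz.
24.5 MHz mod fs = 8.1 MHz.
8.1 MHz > fs/2 = 4.1 MHz, folds to fs − 8.1 MHz = 0.1 MHz.
16.3 MHz and 24.5 MHz both map to 0.1 MHz.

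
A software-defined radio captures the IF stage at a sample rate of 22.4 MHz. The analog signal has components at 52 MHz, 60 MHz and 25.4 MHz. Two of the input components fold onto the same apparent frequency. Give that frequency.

fs/2 = 11.2 MHz.
52 MHz mod fs = 7.2 MHz.
7.2 MHz ≤ fs/2 = 11.2 MHz, appears at 7.2 MHz.
60 MHz mod fs = 15.2 MHz.
15.2 MHz > fs/2 = 11.2 MHz, folds to fs − 15.2 MHz = 7.2 MHz.
25.4 MHz mod fs = 3 MHz.
3 MHz ≤ fs/2 = 11.2 MHz, appears at 3 MHz.
52 MHz and 60 MHz both map to 7.2 MHz.

7.2 MHz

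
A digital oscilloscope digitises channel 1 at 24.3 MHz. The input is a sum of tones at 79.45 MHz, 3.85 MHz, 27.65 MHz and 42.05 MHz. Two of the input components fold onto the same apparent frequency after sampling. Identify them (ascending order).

fs/2 = 12.15 MHz.
79.45 MHz mod fs = 6.55 MHz.
6.55 MHz ≤ fs/2 = 12.15 MHz, appears at 6.55 MHz.
3.85 MHz ≤ fs/2 = 12.15 MHz, passes unchanged.
27.65 MHz mod fs = 3.35 MHz.
3.35 MHz ≤ fs/2 = 12.15 MHz, appears at 3.35 MHz.
42.05 MHz mod fs = 17.75 MHz.
17.75 MHz > fs/2 = 12.15 MHz, folds to fs − 17.75 MHz = 6.55 MHz.
42.05 MHz and 79.45 MHz both map to 6.55 MHz.

42.05 MHz, 79.45 MHz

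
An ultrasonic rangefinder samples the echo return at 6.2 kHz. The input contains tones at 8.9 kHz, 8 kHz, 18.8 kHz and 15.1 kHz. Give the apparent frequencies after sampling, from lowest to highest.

0.2 kHz, 1.8 kHz, 2.7 kHz

fs/2 = 3.1 kHz.
8.9 kHz mod fs = 2.7 kHz.
2.7 kHz ≤ fs/2 = 3.1 kHz, appears at 2.7 kHz.
8 kHz mod fs = 1.8 kHz.
1.8 kHz ≤ fs/2 = 3.1 kHz, appears at 1.8 kHz.
18.8 kHz mod fs = 0.2 kHz.
0.2 kHz ≤ fs/2 = 3.1 kHz, appears at 0.2 kHz.
15.1 kHz mod fs = 2.7 kHz.
2.7 kHz ≤ fs/2 = 3.1 kHz, appears at 2.7 kHz.
Distinct values: {0.2 kHz, 1.8 kHz, 2.7 kHz}.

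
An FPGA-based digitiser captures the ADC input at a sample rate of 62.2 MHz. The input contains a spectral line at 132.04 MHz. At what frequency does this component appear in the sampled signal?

132.04 MHz mod fs = 7.64 MHz.
7.64 MHz ≤ fs/2 = 31.1 MHz, appears at 7.64 MHz.

7.64 MHz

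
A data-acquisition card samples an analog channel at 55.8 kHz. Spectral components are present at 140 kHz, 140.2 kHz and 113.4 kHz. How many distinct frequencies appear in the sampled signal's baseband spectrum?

3

fs/2 = 27.9 kHz.
140 kHz mod fs = 28.4 kHz.
28.4 kHz > fs/2 = 27.9 kHz, folds to fs − 28.4 kHz = 27.4 kHz.
140.2 kHz mod fs = 28.6 kHz.
28.6 kHz > fs/2 = 27.9 kHz, folds to fs − 28.6 kHz = 27.2 kHz.
113.4 kHz mod fs = 1.8 kHz.
1.8 kHz ≤ fs/2 = 27.9 kHz, appears at 1.8 kHz.
Distinct values: {1.8 kHz, 27.2 kHz, 27.4 kHz} → 3.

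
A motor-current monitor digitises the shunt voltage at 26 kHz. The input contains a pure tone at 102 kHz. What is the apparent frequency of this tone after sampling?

2 kHz

102 kHz mod fs = 24 kHz.
24 kHz > fs/2 = 13 kHz, folds to fs − 24 kHz = 2 kHz.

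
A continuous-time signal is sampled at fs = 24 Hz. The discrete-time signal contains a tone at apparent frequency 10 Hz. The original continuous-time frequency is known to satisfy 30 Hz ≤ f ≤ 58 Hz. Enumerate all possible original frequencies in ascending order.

Frequencies that alias to 10 Hz are k·fs ± 10 Hz for integer k ≥ 0.
k=0: 10 Hz.
k=1: 14 Hz, 34 Hz.
k=2: 38 Hz, 58 Hz.
k=3: 62 Hz, 82 Hz.
Within [30 Hz, 58 Hz]: 34 Hz, 38 Hz, 58 Hz.

34 Hz, 38 Hz, 58 Hz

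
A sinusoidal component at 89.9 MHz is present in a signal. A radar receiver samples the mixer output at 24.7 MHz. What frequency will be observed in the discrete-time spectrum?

89.9 MHz mod fs = 15.8 MHz.
15.8 MHz > fs/2 = 12.35 MHz, folds to fs − 15.8 MHz = 8.9 MHz.

8.9 MHz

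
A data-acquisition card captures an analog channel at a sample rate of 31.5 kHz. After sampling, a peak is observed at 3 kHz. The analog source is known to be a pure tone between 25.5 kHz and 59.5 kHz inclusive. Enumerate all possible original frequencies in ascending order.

Frequencies that alias to 3 kHz are k·fs ± 3 kHz for integer k ≥ 0.
k=0: 3 kHz.
k=1: 28.5 kHz, 34.5 kHz.
k=2: 60 kHz, 66 kHz.
Within [25.5 kHz, 59.5 kHz]: 28.5 kHz, 34.5 kHz.

28.5 kHz, 34.5 kHz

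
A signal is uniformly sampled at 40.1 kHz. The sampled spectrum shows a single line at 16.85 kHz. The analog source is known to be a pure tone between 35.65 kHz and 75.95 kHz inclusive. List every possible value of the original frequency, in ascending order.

56.95 kHz, 63.35 kHz

Frequencies that alias to 16.85 kHz are k·fs ± 16.85 kHz for integer k ≥ 0.
k=0: 16.85 kHz.
k=1: 23.25 kHz, 56.95 kHz.
k=2: 63.35 kHz, 97.05 kHz.
k=3: 103.45 kHz, 137.15 kHz.
Within [35.65 kHz, 75.95 kHz]: 56.95 kHz, 63.35 kHz.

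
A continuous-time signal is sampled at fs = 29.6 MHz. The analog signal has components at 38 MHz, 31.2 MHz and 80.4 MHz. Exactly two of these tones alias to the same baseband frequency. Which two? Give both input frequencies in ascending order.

fs/2 = 14.8 MHz.
38 MHz mod fs = 8.4 MHz.
8.4 MHz ≤ fs/2 = 14.8 MHz, appears at 8.4 MHz.
31.2 MHz mod fs = 1.6 MHz.
1.6 MHz ≤ fs/2 = 14.8 MHz, appears at 1.6 MHz.
80.4 MHz mod fs = 21.2 MHz.
21.2 MHz > fs/2 = 14.8 MHz, folds to fs − 21.2 MHz = 8.4 MHz.
38 MHz and 80.4 MHz both map to 8.4 MHz.

38 MHz, 80.4 MHz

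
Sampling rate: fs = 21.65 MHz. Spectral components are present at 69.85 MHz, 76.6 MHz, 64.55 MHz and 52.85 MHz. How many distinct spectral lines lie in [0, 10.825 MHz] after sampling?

fs/2 = 10.825 MHz.
69.85 MHz mod fs = 4.9 MHz.
4.9 MHz ≤ fs/2 = 10.825 MHz, appears at 4.9 MHz.
76.6 MHz mod fs = 11.65 MHz.
11.65 MHz > fs/2 = 10.825 MHz, folds to fs − 11.65 MHz = 10 MHz.
64.55 MHz mod fs = 21.25 MHz.
21.25 MHz > fs/2 = 10.825 MHz, folds to fs − 21.25 MHz = 0.4 MHz.
52.85 MHz mod fs = 9.55 MHz.
9.55 MHz ≤ fs/2 = 10.825 MHz, appears at 9.55 MHz.
Distinct values: {0.4 MHz, 4.9 MHz, 9.55 MHz, 10 MHz} → 4.

4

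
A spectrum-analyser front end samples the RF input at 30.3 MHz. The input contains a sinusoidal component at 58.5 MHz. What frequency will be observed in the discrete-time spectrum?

58.5 MHz mod fs = 28.2 MHz.
28.2 MHz > fs/2 = 15.15 MHz, folds to fs − 28.2 MHz = 2.1 MHz.

2.1 MHz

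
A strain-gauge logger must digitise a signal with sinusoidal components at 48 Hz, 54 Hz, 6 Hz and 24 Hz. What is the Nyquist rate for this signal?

108 Hz

Highest-frequency component: 54 Hz.
Nyquist rate = 2 × 54 Hz = 108 Hz.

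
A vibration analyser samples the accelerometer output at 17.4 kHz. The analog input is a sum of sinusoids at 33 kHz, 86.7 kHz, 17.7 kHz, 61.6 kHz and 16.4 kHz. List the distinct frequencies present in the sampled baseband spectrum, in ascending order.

0.3 kHz, 1 kHz, 1.8 kHz, 8 kHz

fs/2 = 8.7 kHz.
33 kHz mod fs = 15.6 kHz.
15.6 kHz > fs/2 = 8.7 kHz, folds to fs − 15.6 kHz = 1.8 kHz.
86.7 kHz mod fs = 17.1 kHz.
17.1 kHz > fs/2 = 8.7 kHz, folds to fs − 17.1 kHz = 0.3 kHz.
17.7 kHz mod fs = 0.3 kHz.
0.3 kHz ≤ fs/2 = 8.7 kHz, appears at 0.3 kHz.
61.6 kHz mod fs = 9.4 kHz.
9.4 kHz > fs/2 = 8.7 kHz, folds to fs − 9.4 kHz = 8 kHz.
16.4 kHz > fs/2 = 8.7 kHz, folds to fs − 16.4 kHz = 1 kHz.
Distinct values: {0.3 kHz, 1 kHz, 1.8 kHz, 8 kHz}.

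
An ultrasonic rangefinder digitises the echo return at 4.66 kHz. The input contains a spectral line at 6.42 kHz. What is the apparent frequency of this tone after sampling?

1.76 kHz

6.42 kHz mod fs = 1.76 kHz.
1.76 kHz ≤ fs/2 = 2.33 kHz, appears at 1.76 kHz.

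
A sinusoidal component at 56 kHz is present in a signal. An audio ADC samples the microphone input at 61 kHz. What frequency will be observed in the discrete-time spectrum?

5 kHz

56 kHz > fs/2 = 30.5 kHz, folds to fs − 56 kHz = 5 kHz.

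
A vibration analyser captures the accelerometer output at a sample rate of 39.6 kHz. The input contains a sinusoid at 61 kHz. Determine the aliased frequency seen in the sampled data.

18.2 kHz

61 kHz mod fs = 21.4 kHz.
21.4 kHz > fs/2 = 19.8 kHz, folds to fs − 21.4 kHz = 18.2 kHz.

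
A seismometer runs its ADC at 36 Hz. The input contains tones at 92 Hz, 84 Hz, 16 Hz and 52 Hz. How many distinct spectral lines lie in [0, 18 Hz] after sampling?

2

fs/2 = 18 Hz.
92 Hz mod fs = 20 Hz.
20 Hz > fs/2 = 18 Hz, folds to fs − 20 Hz = 16 Hz.
84 Hz mod fs = 12 Hz.
12 Hz ≤ fs/2 = 18 Hz, appears at 12 Hz.
16 Hz ≤ fs/2 = 18 Hz, passes unchanged.
52 Hz mod fs = 16 Hz.
16 Hz ≤ fs/2 = 18 Hz, appears at 16 Hz.
Distinct values: {12 Hz, 16 Hz} → 2.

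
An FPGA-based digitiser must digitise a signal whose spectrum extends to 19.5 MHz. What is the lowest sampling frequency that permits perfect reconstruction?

Nyquist rate = 2 × 19.5 MHz = 39 MHz.

39 MHz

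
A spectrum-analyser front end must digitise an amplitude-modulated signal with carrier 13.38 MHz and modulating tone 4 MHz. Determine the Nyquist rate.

AM sidebands sit at fc ± fm = 9.38 MHz and 17.38 MHz.
Highest-frequency component: 17.38 MHz.
Nyquist rate = 2 × 17.38 MHz = 34.76 MHz.

34.76 MHz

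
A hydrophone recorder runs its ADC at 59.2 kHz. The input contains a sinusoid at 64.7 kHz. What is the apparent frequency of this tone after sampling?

64.7 kHz mod fs = 5.5 kHz.
5.5 kHz ≤ fs/2 = 29.6 kHz, appears at 5.5 kHz.

5.5 kHz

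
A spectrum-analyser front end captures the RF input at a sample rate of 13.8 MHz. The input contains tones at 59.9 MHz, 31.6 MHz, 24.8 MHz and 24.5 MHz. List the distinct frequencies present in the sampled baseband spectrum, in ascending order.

2.8 MHz, 3.1 MHz, 4 MHz, 4.7 MHz

fs/2 = 6.9 MHz.
59.9 MHz mod fs = 4.7 MHz.
4.7 MHz ≤ fs/2 = 6.9 MHz, appears at 4.7 MHz.
31.6 MHz mod fs = 4 MHz.
4 MHz ≤ fs/2 = 6.9 MHz, appears at 4 MHz.
24.8 MHz mod fs = 11 MHz.
11 MHz > fs/2 = 6.9 MHz, folds to fs − 11 MHz = 2.8 MHz.
24.5 MHz mod fs = 10.7 MHz.
10.7 MHz > fs/2 = 6.9 MHz, folds to fs − 10.7 MHz = 3.1 MHz.
Distinct values: {2.8 MHz, 3.1 MHz, 4 MHz, 4.7 MHz}.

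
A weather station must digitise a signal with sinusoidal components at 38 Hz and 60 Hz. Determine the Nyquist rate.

120 Hz

Highest-frequency component: 60 Hz.
Nyquist rate = 2 × 60 Hz = 120 Hz.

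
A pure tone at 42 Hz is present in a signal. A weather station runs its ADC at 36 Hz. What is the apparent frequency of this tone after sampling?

6 Hz

42 Hz mod fs = 6 Hz.
6 Hz ≤ fs/2 = 18 Hz, appears at 6 Hz.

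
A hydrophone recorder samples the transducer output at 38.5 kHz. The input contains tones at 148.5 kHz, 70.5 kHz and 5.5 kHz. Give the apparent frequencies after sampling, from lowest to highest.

5.5 kHz, 6.5 kHz

fs/2 = 19.25 kHz.
148.5 kHz mod fs = 33 kHz.
33 kHz > fs/2 = 19.25 kHz, folds to fs − 33 kHz = 5.5 kHz.
70.5 kHz mod fs = 32 kHz.
32 kHz > fs/2 = 19.25 kHz, folds to fs − 32 kHz = 6.5 kHz.
5.5 kHz ≤ fs/2 = 19.25 kHz, passes unchanged.
Distinct values: {5.5 kHz, 6.5 kHz}.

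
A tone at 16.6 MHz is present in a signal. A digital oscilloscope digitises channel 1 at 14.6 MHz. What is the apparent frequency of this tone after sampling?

16.6 MHz mod fs = 2 MHz.
2 MHz ≤ fs/2 = 7.3 MHz, appears at 2 MHz.

2 MHz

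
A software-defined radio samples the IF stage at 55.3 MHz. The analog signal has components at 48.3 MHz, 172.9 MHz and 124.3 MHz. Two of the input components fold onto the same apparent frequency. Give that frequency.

7 MHz

fs/2 = 27.65 MHz.
48.3 MHz > fs/2 = 27.65 MHz, folds to fs − 48.3 MHz = 7 MHz.
172.9 MHz mod fs = 7 MHz.
7 MHz ≤ fs/2 = 27.65 MHz, appears at 7 MHz.
124.3 MHz mod fs = 13.7 MHz.
13.7 MHz ≤ fs/2 = 27.65 MHz, appears at 13.7 MHz.
48.3 MHz and 172.9 MHz both map to 7 MHz.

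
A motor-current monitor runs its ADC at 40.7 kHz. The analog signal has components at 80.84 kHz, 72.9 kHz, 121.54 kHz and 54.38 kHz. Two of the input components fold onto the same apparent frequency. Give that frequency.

0.56 kHz

fs/2 = 20.35 kHz.
80.84 kHz mod fs = 40.14 kHz.
40.14 kHz > fs/2 = 20.35 kHz, folds to fs − 40.14 kHz = 0.56 kHz.
72.9 kHz mod fs = 32.2 kHz.
32.2 kHz > fs/2 = 20.35 kHz, folds to fs − 32.2 kHz = 8.5 kHz.
121.54 kHz mod fs = 40.14 kHz.
40.14 kHz > fs/2 = 20.35 kHz, folds to fs − 40.14 kHz = 0.56 kHz.
54.38 kHz mod fs = 13.68 kHz.
13.68 kHz ≤ fs/2 = 20.35 kHz, appears at 13.68 kHz.
80.84 kHz and 121.54 kHz both map to 0.56 kHz.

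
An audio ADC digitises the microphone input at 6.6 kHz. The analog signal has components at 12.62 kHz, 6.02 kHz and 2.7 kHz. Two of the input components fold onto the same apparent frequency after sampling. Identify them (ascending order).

fs/2 = 3.3 kHz.
12.62 kHz mod fs = 6.02 kHz.
6.02 kHz > fs/2 = 3.3 kHz, folds to fs − 6.02 kHz = 0.58 kHz.
6.02 kHz > fs/2 = 3.3 kHz, folds to fs − 6.02 kHz = 0.58 kHz.
2.7 kHz ≤ fs/2 = 3.3 kHz, passes unchanged.
6.02 kHz and 12.62 kHz both map to 0.58 kHz.

6.02 kHz, 12.62 kHz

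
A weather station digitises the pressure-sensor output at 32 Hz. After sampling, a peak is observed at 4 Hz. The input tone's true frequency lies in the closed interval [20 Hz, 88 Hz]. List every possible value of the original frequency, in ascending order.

28 Hz, 36 Hz, 60 Hz, 68 Hz

Frequencies that alias to 4 Hz are k·fs ± 4 Hz for integer k ≥ 0.
k=0: 4 Hz.
k=1: 28 Hz, 36 Hz.
k=2: 60 Hz, 68 Hz.
k=3: 92 Hz, 100 Hz.
Within [20 Hz, 88 Hz]: 28 Hz, 36 Hz, 60 Hz, 68 Hz.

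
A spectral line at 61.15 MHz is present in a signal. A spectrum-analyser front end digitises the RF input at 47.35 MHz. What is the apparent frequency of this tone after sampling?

61.15 MHz mod fs = 13.8 MHz.
13.8 MHz ≤ fs/2 = 23.675 MHz, appears at 13.8 MHz.

13.8 MHz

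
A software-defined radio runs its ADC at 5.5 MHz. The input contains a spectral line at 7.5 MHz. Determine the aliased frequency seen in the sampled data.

2 MHz

7.5 MHz mod fs = 2 MHz.
2 MHz ≤ fs/2 = 2.75 MHz, appears at 2 MHz.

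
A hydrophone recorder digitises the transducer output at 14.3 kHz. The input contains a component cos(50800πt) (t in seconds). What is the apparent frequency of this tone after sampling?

3.2 kHz

ω = 50800π rad/s → f = ω/(2π) = 25400 Hz = 25.4 kHz.
25.4 kHz mod fs = 11.1 kHz.
11.1 kHz > fs/2 = 7.15 kHz, folds to fs − 11.1 kHz = 3.2 kHz.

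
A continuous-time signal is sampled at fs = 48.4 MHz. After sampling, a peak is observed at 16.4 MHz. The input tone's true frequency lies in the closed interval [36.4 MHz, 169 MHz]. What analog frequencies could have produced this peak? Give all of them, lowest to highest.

Frequencies that alias to 16.4 MHz are k·fs ± 16.4 MHz for integer k ≥ 0.
k=0: 16.4 MHz.
k=1: 32 MHz, 64.8 MHz.
k=2: 80.4 MHz, 113.2 MHz.
k=3: 128.8 MHz, 161.6 MHz.
k=4: 177.2 MHz, 210 MHz.
Within [36.4 MHz, 169 MHz]: 64.8 MHz, 80.4 MHz, 113.2 MHz, 128.8 MHz, 161.6 MHz.

64.8 MHz, 80.4 MHz, 113.2 MHz, 128.8 MHz, 161.6 MHz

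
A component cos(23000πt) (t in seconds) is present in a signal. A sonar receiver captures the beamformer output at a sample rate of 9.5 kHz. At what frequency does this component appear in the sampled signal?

2 kHz

ω = 23000π rad/s → f = ω/(2π) = 11500 Hz = 11.5 kHz.
11.5 kHz mod fs = 2 kHz.
2 kHz ≤ fs/2 = 4.75 kHz, appears at 2 kHz.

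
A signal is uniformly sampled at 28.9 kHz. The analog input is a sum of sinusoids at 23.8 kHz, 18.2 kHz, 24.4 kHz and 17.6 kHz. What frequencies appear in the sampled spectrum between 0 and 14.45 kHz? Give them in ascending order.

4.5 kHz, 5.1 kHz, 10.7 kHz, 11.3 kHz

fs/2 = 14.45 kHz.
23.8 kHz > fs/2 = 14.45 kHz, folds to fs − 23.8 kHz = 5.1 kHz.
18.2 kHz > fs/2 = 14.45 kHz, folds to fs − 18.2 kHz = 10.7 kHz.
24.4 kHz > fs/2 = 14.45 kHz, folds to fs − 24.4 kHz = 4.5 kHz.
17.6 kHz > fs/2 = 14.45 kHz, folds to fs − 17.6 kHz = 11.3 kHz.
Distinct values: {4.5 kHz, 5.1 kHz, 10.7 kHz, 11.3 kHz}.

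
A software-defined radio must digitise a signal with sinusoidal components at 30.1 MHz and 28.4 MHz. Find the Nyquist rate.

60.2 MHz

Highest-frequency component: 30.1 MHz.
Nyquist rate = 2 × 30.1 MHz = 60.2 MHz.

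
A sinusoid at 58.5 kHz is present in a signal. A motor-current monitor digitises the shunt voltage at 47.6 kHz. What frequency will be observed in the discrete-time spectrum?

10.9 kHz

58.5 kHz mod fs = 10.9 kHz.
10.9 kHz ≤ fs/2 = 23.8 kHz, appears at 10.9 kHz.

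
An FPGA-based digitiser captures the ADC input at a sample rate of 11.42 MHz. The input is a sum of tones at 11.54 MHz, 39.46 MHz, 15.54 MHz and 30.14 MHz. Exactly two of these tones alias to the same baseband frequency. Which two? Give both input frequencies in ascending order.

fs/2 = 5.71 MHz.
11.54 MHz mod fs = 0.12 MHz.
0.12 MHz ≤ fs/2 = 5.71 MHz, appears at 0.12 MHz.
39.46 MHz mod fs = 5.2 MHz.
5.2 MHz ≤ fs/2 = 5.71 MHz, appears at 5.2 MHz.
15.54 MHz mod fs = 4.12 MHz.
4.12 MHz ≤ fs/2 = 5.71 MHz, appears at 4.12 MHz.
30.14 MHz mod fs = 7.3 MHz.
7.3 MHz > fs/2 = 5.71 MHz, folds to fs − 7.3 MHz = 4.12 MHz.
15.54 MHz and 30.14 MHz both map to 4.12 MHz.

15.54 MHz, 30.14 MHz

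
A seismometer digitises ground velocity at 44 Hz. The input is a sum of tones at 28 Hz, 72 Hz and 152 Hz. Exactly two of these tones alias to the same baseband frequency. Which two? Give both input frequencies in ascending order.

28 Hz, 72 Hz

fs/2 = 22 Hz.
28 Hz > fs/2 = 22 Hz, folds to fs − 28 Hz = 16 Hz.
72 Hz mod fs = 28 Hz.
28 Hz > fs/2 = 22 Hz, folds to fs − 28 Hz = 16 Hz.
152 Hz mod fs = 20 Hz.
20 Hz ≤ fs/2 = 22 Hz, appears at 20 Hz.
28 Hz and 72 Hz both map to 16 Hz.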